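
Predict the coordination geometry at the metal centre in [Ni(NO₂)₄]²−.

square planar

Summing ligand charges against the −2 overall charge gives an oxidation state of +2 for nickel.
Nickel is a group-10 element; Ni(II) is therefore d⁸.
Coordination number: 4.
Nitro (N-bound nitrite) is a strong-field ligand (high in the spectrochemical series).
A 3d d⁸ ion with strong-field ligands gains enough CFSE to favour square planar over tetrahedral.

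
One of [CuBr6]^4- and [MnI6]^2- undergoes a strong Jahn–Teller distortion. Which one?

[CuBr6]^4-: Summing ligand charges against the −4 overall charge gives an oxidation state of +2 for copper. Cu sits in group 11, so the d-electron count is 11 − 2 = 9. The t₂g⁶e_g³ configuration has an unevenly filled e_g set; the Jahn–Teller theorem predicts a tetragonal distortion (typically axial elongation) to lift the degeneracy.
[MnI6]^2-: Ligand charges: each iodide is −1. With an overall charge of −2 the manganese centre must be in the +4 oxidation state. Mn sits in group 7, so the d-electron count is 7 − 4 = 3. The d³ configuration leaves the e_g set evenly filled (or empty) — no strong Jahn–Teller driving force.

[CuBr6]^4-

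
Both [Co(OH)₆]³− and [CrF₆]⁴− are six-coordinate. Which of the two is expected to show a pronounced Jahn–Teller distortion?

[CrF₆]⁴−

[Co(OH)₆]³−: Ligand charges: each hydroxide is −1. With an overall charge of −3 the cobalt centre must be in the +3 oxidation state. Co sits in group 9, so the d-electron count is 9 − 3 = 6. Co(III) has an exceptionally large octahedral splitting and is low-spin with essentially every ligand except fluoride. The d⁶ configuration leaves the e_g set evenly filled (or empty) — no strong Jahn–Teller driving force.
[CrF₆]⁴−: Each fluoride is −1; balancing the −4 overall charge requires Cr(II). Group 6 minus oxidation state 2 gives a d⁴ configuration. Fluoride is a weak-field ligand for a first-row metal, so the complex is high-spin. The t₂g³e_g¹ (high-spin) configuration has an unevenly filled e_g set; the Jahn–Teller theorem predicts a tetragonal distortion (typically axial elongation) to lift the degeneracy.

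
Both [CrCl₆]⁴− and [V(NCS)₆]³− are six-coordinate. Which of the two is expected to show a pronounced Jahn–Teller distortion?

[CrCl₆]⁴−: Each chloride is −1; balancing the −4 overall charge requires Cr(II). Cr sits in group 6, so the d-electron count is 6 − 2 = 4. Chloride is a weak-field ligand for a first-row metal, so the complex is high-spin. The t₂g³e_g¹ (high-spin) configuration has an unevenly filled e_g set; the Jahn–Teller theorem predicts a tetragonal distortion (typically axial elongation) to lift the degeneracy.
[V(NCS)₆]³−: Each isothiocyanate is −1; balancing the −3 overall charge requires V(III). V sits in group 5, so the d-electron count is 5 − 3 = 2. The d² configuration leaves the e_g set evenly filled (or empty) — no strong Jahn–Teller driving force.

[CrCl₆]⁴−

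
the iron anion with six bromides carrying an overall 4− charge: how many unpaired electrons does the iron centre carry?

Each bromide is −1; balancing the −4 overall charge requires Fe(II).
Group 8 minus oxidation state 2 gives a d⁶ configuration.
The spin state decides the count: Bromide is a weak-field ligand for a first-row metal, so the complex is high-spin.
An octahedral high-spin d⁶ ion is t₂g⁴e_g², giving 4 unpaired electrons.

4 unpaired electrons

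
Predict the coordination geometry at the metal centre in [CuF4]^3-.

tetrahedral

Each fluoride is −1; balancing the −3 overall charge requires Cu(I).
Group 11 minus oxidation state 1 gives a d¹⁰ configuration.
Coordination number: 4.
A d¹⁰ ion has no crystal-field stabilisation preference between square planar and tetrahedral, so four ligands adopt the sterically favoured tetrahedral geometry.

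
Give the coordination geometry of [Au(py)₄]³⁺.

square planar

Summing ligand charges against the +3 overall charge gives an oxidation state of +3 for gold.
Group 11 minus oxidation state 3 gives a d⁸ configuration.
With 4 monodentate ligands the coordination number is 4.
A 5d d⁸ ion has a large crystal-field splitting; square planar leaves the high-energy d_{x²−y²} orbital empty and maximises CFSE.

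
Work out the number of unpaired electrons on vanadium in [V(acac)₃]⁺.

1

Summing ligand charges against the +1 overall charge gives an oxidation state of +4 for vanadium.
Group 5 minus oxidation state 4 gives a d¹ configuration.
Counting donor atoms: 3×acetylacetonate (bidentate) → 6 donors. Coordination number = 6.
In an octahedral field the d¹ configuration is t₂g¹e_g⁰ (only one arrangement possible), giving 1 unpaired electron.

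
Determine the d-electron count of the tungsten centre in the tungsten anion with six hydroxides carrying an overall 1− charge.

d1

Summing ligand charges against the −1 overall charge gives an oxidation state of +5 for tungsten.
Tungsten is a group-6 element; W(V) is therefore d¹.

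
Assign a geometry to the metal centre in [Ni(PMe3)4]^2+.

square planar

Ligand charges: trimethylphosphine is neutral. With an overall charge of +2 the nickel centre must be in the +2 oxidation state.
Nickel is a group-10 element; Ni(II) is therefore d⁸.
Coordination number: 4.
Trimethylphosphine is a strong-field ligand (high in the spectrochemical series).
A 3d d⁸ ion with strong-field ligands gains enough CFSE to favour square planar over tetrahedral.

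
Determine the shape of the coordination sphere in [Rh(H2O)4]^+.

Ligand charges: water is neutral. With an overall charge of +1 the rhodium centre must be in the +1 oxidation state.
Rh sits in group 9, so the d-electron count is 9 − 1 = 8.
Coordination number: 4.
A 4d d⁸ ion has a large crystal-field splitting; square planar leaves the high-energy d_{x²−y²} orbital empty and maximises CFSE.

square planar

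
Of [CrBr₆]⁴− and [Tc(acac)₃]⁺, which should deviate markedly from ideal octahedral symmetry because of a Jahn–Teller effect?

[CrBr₆]⁴−: Ligand charges: each bromide is −1. With an overall charge of −4 the chromium centre must be in the +2 oxidation state. Cr sits in group 6, so the d-electron count is 6 − 2 = 4. Bromide is a weak-field ligand for a first-row metal, so the complex is high-spin. The t₂g³e_g¹ (high-spin) configuration has an unevenly filled e_g set; the Jahn–Teller theorem predicts a tetragonal distortion (typically axial elongation) to lift the degeneracy.
[Tc(acac)₃]⁺: Each acetylacetonate is −1; balancing the +1 overall charge requires Tc(IV). Technetium is a group-7 element; Tc(IV) is therefore d³. The d³ configuration leaves the e_g set evenly filled (or empty) — no strong Jahn–Teller driving force.

[CrBr₆]⁴−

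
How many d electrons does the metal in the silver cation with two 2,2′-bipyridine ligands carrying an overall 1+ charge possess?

d10

Summing ligand charges against the +1 overall charge gives an oxidation state of +1 for silver.
Group 11 minus oxidation state 1 gives a d¹⁰ configuration.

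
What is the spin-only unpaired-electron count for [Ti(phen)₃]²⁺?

2 unpaired electrons

Summing ligand charges against the +2 overall charge gives an oxidation state of +2 for titanium.
Group 4 minus oxidation state 2 gives a d² configuration.
Counting donor atoms: 3×1,10-phenanthroline (bidentate) → 6 donors. Coordination number = 6.
In an octahedral field the d² configuration is t₂g²e_g⁰ (only one arrangement possible), giving 2 unpaired electrons.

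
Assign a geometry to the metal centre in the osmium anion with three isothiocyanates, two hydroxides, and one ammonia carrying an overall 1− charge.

octahedral

Summing ligand charges against the −1 overall charge gives an oxidation state of +4 for osmium.
Osmium is a group-8 element; Os(IV) is therefore d⁴.
Coordination number: 6.
Six donors around a single metal centre give an octahedral coordination sphere.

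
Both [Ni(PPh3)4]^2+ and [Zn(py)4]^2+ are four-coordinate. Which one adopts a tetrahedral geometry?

For [Ni(PPh3)4]^2+: Summing ligand charges against the +2 overall charge gives an oxidation state of +2 for nickel. Nickel is a group-10 element; Ni(II) is therefore d⁸. Triphenylphosphine is a strong-field ligand (high in the spectrochemical series). A 3d d⁸ ion with strong-field ligands gains enough CFSE to favour square planar over tetrahedral. → square planar.
For [Zn(py)4]^2+: Ligand charges: pyridine is neutral. With an overall charge of +2 the zinc centre must be in the +2 oxidation state. Group 12 minus oxidation state 2 gives a d¹⁰ configuration. A d¹⁰ ion has no crystal-field stabilisation preference between square planar and tetrahedral, so four ligands adopt the sterically favoured tetrahedral geometry. → tetrahedral.

[Zn(py)4]^2+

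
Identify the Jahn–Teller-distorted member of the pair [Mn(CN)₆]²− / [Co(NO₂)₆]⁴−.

[Co(NO₂)₆]⁴−

[Mn(CN)₆]²−: Each cyanide is −1; balancing the −2 overall charge requires Mn(IV). Mn sits in group 7, so the d-electron count is 7 − 4 = 3. The d³ configuration leaves the e_g set evenly filled (or empty) — no strong Jahn–Teller driving force.
[Co(NO₂)₆]⁴−: Ligand charges: each nitro (N-bound nitrite) is −1. With an overall charge of −4 the cobalt centre must be in the +2 oxidation state. Cobalt is a group-9 element; Co(II) is therefore d⁷. Nitro (N-bound nitrite) is a strong-field ligand (high in the spectrochemical series) for a first-row metal, so the complex is low-spin. The t₂g⁶e_g¹ (low-spin) configuration has an unevenly filled e_g set; the Jahn–Teller theorem predicts a tetragonal distortion (typically axial elongation) to lift the degeneracy.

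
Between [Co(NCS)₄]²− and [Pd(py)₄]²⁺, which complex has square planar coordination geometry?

For [Co(NCS)₄]²−: Summing ligand charges against the −2 overall charge gives an oxidation state of +2 for cobalt. Co sits in group 9, so the d-electron count is 9 − 2 = 7. For a high-spin 3d d⁷ ion with weak-field ligands the small Δₜ gives little square-planar CFSE advantage, so four ligands adopt the sterically favoured tetrahedral geometry. → tetrahedral.
For [Pd(py)₄]²⁺: Pyridine is neutral; balancing the +2 overall charge requires Pd(II). Group 10 minus oxidation state 2 gives a d⁸ configuration. A 4d d⁸ ion has a large crystal-field splitting; square planar leaves the high-energy d_{x²−y²} orbital empty and maximises CFSE. → square planar.

[Pd(py)₄]²⁺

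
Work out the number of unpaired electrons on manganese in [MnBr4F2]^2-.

3 unpaired electrons

Summing ligand charges against the −2 overall charge gives an oxidation state of +4 for manganese.
Manganese is a group-7 element; Mn(IV) is therefore d³.
In an octahedral field the d³ configuration is t₂g³e_g⁰ (only one arrangement possible), giving 3 unpaired electrons.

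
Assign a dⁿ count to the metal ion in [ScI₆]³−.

Ligand charges: each iodide is −1. With an overall charge of −3 the scandium centre must be in the +3 oxidation state.
Scandium is a group-3 element; Sc(III) is therefore d⁰.

d⁰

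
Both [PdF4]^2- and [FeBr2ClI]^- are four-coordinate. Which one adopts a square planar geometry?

For [PdF4]^2-: Summing ligand charges against the −2 overall charge gives an oxidation state of +2 for palladium. Palladium is a group-10 element; Pd(II) is therefore d⁸. A 4d d⁸ ion has a large crystal-field splitting; square planar leaves the high-energy d_{x²−y²} orbital empty and maximises CFSE. → square planar.
For [FeBr2ClI]^-: Summing ligand charges against the −1 overall charge gives an oxidation state of +3 for iron. Group 8 minus oxidation state 3 gives a d⁵ configuration. A high-spin d⁵ ion has zero CFSE in either geometry, so four ligands adopt the sterically favoured tetrahedral geometry. → tetrahedral.

[PdF4]^2-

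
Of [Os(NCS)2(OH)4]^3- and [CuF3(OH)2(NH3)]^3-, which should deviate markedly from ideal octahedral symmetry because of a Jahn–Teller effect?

[CuF3(OH)2(NH3)]^3-

[Os(NCS)2(OH)4]^3-: Ligand charges: each isothiocyanate is −1; each hydroxide is −1. With an overall charge of −3 the osmium centre must be in the +3 oxidation state. Group 8 minus oxidation state 3 gives a d⁵ configuration. A 5d ion has a large Δₒ and is invariably low-spin. The d⁵ configuration leaves the e_g set evenly filled (or empty) — no strong Jahn–Teller driving force.
[CuF3(OH)2(NH3)]^3-: Summing ligand charges against the −3 overall charge gives an oxidation state of +2 for copper. Cu sits in group 11, so the d-electron count is 11 − 2 = 9. The t₂g⁶e_g³ configuration has an unevenly filled e_g set; the Jahn–Teller theorem predicts a tetragonal distortion (typically axial elongation) to lift the degeneracy.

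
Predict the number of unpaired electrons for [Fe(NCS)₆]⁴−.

Ligand charges: each isothiocyanate is −1. With an overall charge of −4 the iron centre must be in the +2 oxidation state.
Group 8 minus oxidation state 2 gives a d⁶ configuration.
The spin state decides the count: Isothiocyanate is a weak-field ligand for a first-row metal, so the complex is high-spin.
An octahedral high-spin d⁶ ion is t₂g⁴e_g², giving 4 unpaired electrons.

4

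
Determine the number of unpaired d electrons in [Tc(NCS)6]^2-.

Each isothiocyanate is −1; balancing the −2 overall charge requires Tc(IV).
Tc sits in group 7, so the d-electron count is 7 − 4 = 3.
In an octahedral field the d³ configuration is t₂g³e_g⁰ (only one arrangement possible), giving 3 unpaired electrons.

3 unpaired electrons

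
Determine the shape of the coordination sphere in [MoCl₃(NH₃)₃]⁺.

octahedral

Each chloride is −1; ammonia is neutral; balancing the +1 overall charge requires Mo(IV).
Molybdenum is a group-6 element; Mo(IV) is therefore d².
With 6 monodentate ligands the coordination number is 6.
Six donors around a single metal centre give an octahedral coordination sphere.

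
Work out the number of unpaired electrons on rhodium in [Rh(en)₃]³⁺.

0

Summing ligand charges against the +3 overall charge gives an oxidation state of +3 for rhodium.
Rh sits in group 9, so the d-electron count is 9 − 3 = 6.
Counting donor atoms: 3×ethylenediamine (bidentate) → 6 donors. Coordination number = 6.
The spin state decides the count: a 4d ion has a large Δₒ and is invariably low-spin.
An octahedral low-spin d⁶ ion is t₂g⁶e_g⁰, giving 0 unpaired electrons.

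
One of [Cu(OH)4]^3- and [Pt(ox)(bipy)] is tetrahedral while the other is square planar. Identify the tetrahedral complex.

For [Cu(OH)4]^3-: Each hydroxide is −1; balancing the −3 overall charge requires Cu(I). Cu sits in group 11, so the d-electron count is 11 − 1 = 10. A d¹⁰ ion has no crystal-field stabilisation preference between square planar and tetrahedral, so four ligands adopt the sterically favoured tetrahedral geometry. → tetrahedral.
For [Pt(ox)(bipy)]: Ligand charges: each oxalate is −2; 2,2′-bipyridine is neutral. With an overall charge of 0 the platinum centre must be in the +2 oxidation state. Platinum is a group-10 element; Pt(II) is therefore d⁸. A 5d d⁸ ion has a large crystal-field splitting; square planar leaves the high-energy d_{x²−y²} orbital empty and maximises CFSE. → square planar.

[Cu(OH)4]^3-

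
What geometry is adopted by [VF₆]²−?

octahedral

Summing ligand charges against the −2 overall charge gives an oxidation state of +4 for vanadium.
Vanadium is a group-5 element; V(IV) is therefore d¹.
With 6 monodentate ligands the coordination number is 6.
Six donors around a single metal centre give an octahedral coordination sphere.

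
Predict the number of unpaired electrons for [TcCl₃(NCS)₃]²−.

3 unpaired electrons

Summing ligand charges against the −2 overall charge gives an oxidation state of +4 for technetium.
Group 7 minus oxidation state 4 gives a d³ configuration.
In an octahedral field the d³ configuration is t₂g³e_g⁰ (only one arrangement possible), giving 3 unpaired electrons.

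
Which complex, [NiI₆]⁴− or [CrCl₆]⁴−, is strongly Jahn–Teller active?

[CrCl₆]⁴−

[NiI₆]⁴−: Summing ligand charges against the −4 overall charge gives an oxidation state of +2 for nickel. Group 10 minus oxidation state 2 gives a d⁸ configuration. The d⁸ configuration leaves the e_g set evenly filled (or empty) — no strong Jahn–Teller driving force.
[CrCl₆]⁴−: Summing ligand charges against the −4 overall charge gives an oxidation state of +2 for chromium. Chromium is a group-6 element; Cr(II) is therefore d⁴. Chloride is a weak-field ligand for a first-row metal, so the complex is high-spin. The t₂g³e_g¹ (high-spin) configuration has an unevenly filled e_g set; the Jahn–Teller theorem predicts a tetragonal distortion (typically axial elongation) to lift the degeneracy.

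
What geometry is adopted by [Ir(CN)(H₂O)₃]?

Summing ligand charges against the 0 overall charge gives an oxidation state of +1 for iridium.
Iridium is a group-9 element; Ir(I) is therefore d⁸.
With 4 monodentate ligands the coordination number is 4.
A 5d d⁸ ion has a large crystal-field splitting; square planar leaves the high-energy d_{x²−y²} orbital empty and maximises CFSE.

square planar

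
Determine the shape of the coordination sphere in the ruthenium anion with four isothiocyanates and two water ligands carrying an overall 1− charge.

Ligand charges: each isothiocyanate is −1; water is neutral. With an overall charge of −1 the ruthenium centre must be in the +3 oxidation state.
Ru sits in group 8, so the d-electron count is 8 − 3 = 5.
Coordination number: 6.
Six donors around a single metal centre give an octahedral coordination sphere.

octahedral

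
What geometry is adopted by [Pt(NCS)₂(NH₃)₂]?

Summing ligand charges against the 0 overall charge gives an oxidation state of +2 for platinum.
Group 10 minus oxidation state 2 gives a d⁸ configuration.
Coordination number: 4.
A 5d d⁸ ion has a large crystal-field splitting; square planar leaves the high-energy d_{x²−y²} orbital empty and maximises CFSE.

square planar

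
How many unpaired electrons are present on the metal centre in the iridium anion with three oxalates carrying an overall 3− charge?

Each oxalate is −2; balancing the −3 overall charge requires Ir(III).
Group 9 minus oxidation state 3 gives a d⁶ configuration.
Counting donor atoms: 3×oxalate (bidentate) → 6 donors. Coordination number = 6.
The spin state decides the count: a 5d ion has a large Δₒ and is invariably low-spin.
An octahedral low-spin d⁶ ion is t₂g⁶e_g⁰, giving 0 unpaired electrons.

0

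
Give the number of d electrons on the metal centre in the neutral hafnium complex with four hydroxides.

d⁰

Each hydroxide is −1; balancing the 0 overall charge requires Hf(IV).
Hf sits in group 4, so the d-electron count is 4 − 4 = 0.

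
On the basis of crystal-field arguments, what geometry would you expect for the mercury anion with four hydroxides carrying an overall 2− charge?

tetrahedral

Summing ligand charges against the −2 overall charge gives an oxidation state of +2 for mercury.
Mercury is a group-12 element; Hg(II) is therefore d¹⁰.
Coordination number: 4.
A d¹⁰ ion has no crystal-field stabilisation preference between square planar and tetrahedral, so four ligands adopt the sterically favoured tetrahedral geometry.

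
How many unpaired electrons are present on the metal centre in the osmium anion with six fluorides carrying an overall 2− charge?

Summing ligand charges against the −2 overall charge gives an oxidation state of +4 for osmium.
Group 8 minus oxidation state 4 gives a d⁴ configuration.
The spin state decides the count: a 5d ion has a large Δₒ and is invariably low-spin.
An octahedral low-spin d⁴ ion is t₂g⁴e_g⁰, giving 2 unpaired electrons.

2 unpaired electrons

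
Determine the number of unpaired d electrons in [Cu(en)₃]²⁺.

Summing ligand charges against the +2 overall charge gives an oxidation state of +2 for copper.
Copper is a group-11 element; Cu(II) is therefore d⁹.
Counting donor atoms: 3×ethylenediamine (bidentate) → 6 donors. Coordination number = 6.
In an octahedral field the d⁹ configuration is t₂g⁶e_g³ (only one arrangement possible), giving 1 unpaired electron.

1 unpaired electron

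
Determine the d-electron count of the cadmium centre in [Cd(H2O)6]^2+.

Water is neutral; balancing the +2 overall charge requires Cd(II).
Cd sits in group 12, so the d-electron count is 12 − 2 = 10.

d¹⁰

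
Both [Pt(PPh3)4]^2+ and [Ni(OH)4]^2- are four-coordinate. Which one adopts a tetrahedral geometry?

[Ni(OH)4]^2-

For [Pt(PPh3)4]^2+: Summing ligand charges against the +2 overall charge gives an oxidation state of +2 for platinum. Pt sits in group 10, so the d-electron count is 10 − 2 = 8. A 5d d⁸ ion has a large crystal-field splitting; square planar leaves the high-energy d_{x²−y²} orbital empty and maximises CFSE. → square planar.
For [Ni(OH)4]^2-: Each hydroxide is −1; balancing the −2 overall charge requires Ni(II). Nickel is a group-10 element; Ni(II) is therefore d⁸. Hydroxide is a weak-field ligand. With weak-field ligands the CFSE gain from square planar is small, so a 3d d⁸ ion takes the sterically preferred tetrahedral geometry. → tetrahedral.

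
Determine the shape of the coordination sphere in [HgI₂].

linear

Ligand charges: each iodide is −1. With an overall charge of 0 the mercury centre must be in the +2 oxidation state.
Group 12 minus oxidation state 2 gives a d¹⁰ configuration.
With 2 monodentate ligands the coordination number is 2.
A d¹⁰ ion with only two ligands adopts a linear arrangement (sp hybridisation; no CFSE preference).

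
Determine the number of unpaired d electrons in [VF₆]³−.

2 unpaired electrons

Summing ligand charges against the −3 overall charge gives an oxidation state of +3 for vanadium.
Group 5 minus oxidation state 3 gives a d² configuration.
In an octahedral field the d² configuration is t₂g²e_g⁰ (only one arrangement possible), giving 2 unpaired electrons.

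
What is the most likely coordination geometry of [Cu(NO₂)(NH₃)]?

Summing ligand charges against the 0 overall charge gives an oxidation state of +1 for copper.
Cu sits in group 11, so the d-electron count is 11 − 1 = 10.
Coordination number: 2.
A d¹⁰ ion with only two ligands adopts a linear arrangement (sp hybridisation; no CFSE preference).

linear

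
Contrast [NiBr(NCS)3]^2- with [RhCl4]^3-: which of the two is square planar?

[RhCl4]^3-

For [NiBr(NCS)3]^2-: Summing ligand charges against the −2 overall charge gives an oxidation state of +2 for nickel. Ni sits in group 10, so the d-electron count is 10 − 2 = 8. Bromide and isothiocyanate are weak-field ligands. With weak-field ligands the CFSE gain from square planar is small, so a 3d d⁸ ion takes the sterically preferred tetrahedral geometry. → tetrahedral.
For [RhCl4]^3-: Summing ligand charges against the −3 overall charge gives an oxidation state of +1 for rhodium. Rh sits in group 9, so the d-electron count is 9 − 1 = 8. A 4d d⁸ ion has a large crystal-field splitting; square planar leaves the high-energy d_{x²−y²} orbital empty and maximises CFSE. → square planar.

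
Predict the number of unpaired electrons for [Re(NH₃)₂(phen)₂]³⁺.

2 unpaired electrons

Ammonia is neutral; 1,10-phenanthroline is neutral; balancing the +3 overall charge requires Re(III).
Rhenium is a group-7 element; Re(III) is therefore d⁴.
Counting donor atoms: 2×ammonia (monodentate) → 2 donors; 2×1,10-phenanthroline (bidentate) → 4 donors. Coordination number = 6.
The spin state decides the count: a 5d ion has a large Δₒ and is invariably low-spin.
An octahedral low-spin d⁴ ion is t₂g⁴e_g⁰, giving 2 unpaired electrons.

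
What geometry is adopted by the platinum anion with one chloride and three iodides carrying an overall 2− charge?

Each chloride is −1; each iodide is −1; balancing the −2 overall charge requires Pt(II).
Group 10 minus oxidation state 2 gives a d⁸ configuration.
With 4 monodentate ligands the coordination number is 4.
A 5d d⁸ ion has a large crystal-field splitting; square planar leaves the high-energy d_{x²−y²} orbital empty and maximises CFSE.

square planar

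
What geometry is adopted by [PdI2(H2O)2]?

Summing ligand charges against the 0 overall charge gives an oxidation state of +2 for palladium.
Pd sits in group 10, so the d-electron count is 10 − 2 = 8.
Coordination number: 4.
A 4d d⁸ ion has a large crystal-field splitting; square planar leaves the high-energy d_{x²−y²} orbital empty and maximises CFSE.

square planar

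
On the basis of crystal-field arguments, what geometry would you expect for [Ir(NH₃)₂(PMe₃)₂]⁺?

Ammonia is neutral; trimethylphosphine is neutral; balancing the +1 overall charge requires Ir(I).
Group 9 minus oxidation state 1 gives a d⁸ configuration.
With 4 monodentate ligands the coordination number is 4.
A 5d d⁸ ion has a large crystal-field splitting; square planar leaves the high-energy d_{x²−y²} orbital empty and maximises CFSE.

square planar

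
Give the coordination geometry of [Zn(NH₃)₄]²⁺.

Summing ligand charges against the +2 overall charge gives an oxidation state of +2 for zinc.
Zn sits in group 12, so the d-electron count is 12 − 2 = 10.
Coordination number: 4.
A d¹⁰ ion has no crystal-field stabilisation preference between square planar and tetrahedral, so four ligands adopt the sterically favoured tetrahedral geometry.

tetrahedral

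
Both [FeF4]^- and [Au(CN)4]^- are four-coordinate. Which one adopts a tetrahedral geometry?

[FeF4]^-

For [FeF4]^-: Ligand charges: each fluoride is −1. With an overall charge of −1 the iron centre must be in the +3 oxidation state. Fe sits in group 8, so the d-electron count is 8 − 3 = 5. A high-spin d⁵ ion has zero CFSE in either geometry, so four ligands adopt the sterically favoured tetrahedral geometry. → tetrahedral.
For [Au(CN)4]^-: Each cyanide is −1; balancing the −1 overall charge requires Au(III). Gold is a group-11 element; Au(III) is therefore d⁸. A 5d d⁸ ion has a large crystal-field splitting; square planar leaves the high-energy d_{x²−y²} orbital empty and maximises CFSE. → square planar.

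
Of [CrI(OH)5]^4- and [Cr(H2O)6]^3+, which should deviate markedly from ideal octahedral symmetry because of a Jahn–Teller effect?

[CrI(OH)5]^4-

[CrI(OH)5]^4-: Each iodide is −1; each hydroxide is −1; balancing the −4 overall charge requires Cr(II). Cr sits in group 6, so the d-electron count is 6 − 2 = 4. Hydroxide and iodide are weak-field ligands for a first-row metal, so the complex is high-spin. The t₂g³e_g¹ (high-spin) configuration has an unevenly filled e_g set; the Jahn–Teller theorem predicts a tetragonal distortion (typically axial elongation) to lift the degeneracy.
[Cr(H2O)6]^3+: Ligand charges: water is neutral. With an overall charge of +3 the chromium centre must be in the +3 oxidation state. Cr sits in group 6, so the d-electron count is 6 − 3 = 3. The d³ configuration leaves the e_g set evenly filled (or empty) — no strong Jahn–Teller driving force.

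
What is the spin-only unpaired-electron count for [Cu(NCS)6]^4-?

Each isothiocyanate is −1; balancing the −4 overall charge requires Cu(II).
Cu sits in group 11, so the d-electron count is 11 − 2 = 9.
In an octahedral field the d⁹ configuration is t₂g⁶e_g³ (only one arrangement possible), giving 1 unpaired electron.

1 unpaired electron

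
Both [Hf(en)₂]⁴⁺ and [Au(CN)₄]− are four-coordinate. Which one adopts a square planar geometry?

[Au(CN)₄]−

For [Hf(en)₂]⁴⁺: Summing ligand charges against the +4 overall charge gives an oxidation state of +4 for hafnium. Hf sits in group 4, so the d-electron count is 4 − 4 = 0. A d⁰ ion has no crystal-field stabilisation preference between square planar and tetrahedral, so four ligands adopt the sterically favoured tetrahedral geometry. → tetrahedral.
For [Au(CN)₄]−: Ligand charges: each cyanide is −1. With an overall charge of −1 the gold centre must be in the +3 oxidation state. Gold is a group-11 element; Au(III) is therefore d⁸. A 5d d⁸ ion has a large crystal-field splitting; square planar leaves the high-energy d_{x²−y²} orbital empty and maximises CFSE. → square planar.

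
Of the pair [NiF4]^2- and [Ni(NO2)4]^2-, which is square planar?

For [NiF4]^2-: Each fluoride is −1; balancing the −2 overall charge requires Ni(II). Nickel is a group-10 element; Ni(II) is therefore d⁸. Fluoride is a weak-field ligand. With weak-field ligands the CFSE gain from square planar is small, so a 3d d⁸ ion takes the sterically preferred tetrahedral geometry. → tetrahedral.
For [Ni(NO2)4]^2-: Summing ligand charges against the −2 overall charge gives an oxidation state of +2 for nickel. Nickel is a group-10 element; Ni(II) is therefore d⁸. Nitro (N-bound nitrite) is a strong-field ligand (high in the spectrochemical series). A 3d d⁸ ion with strong-field ligands gains enough CFSE to favour square planar over tetrahedral. → square planar.

[Ni(NO2)4]^2-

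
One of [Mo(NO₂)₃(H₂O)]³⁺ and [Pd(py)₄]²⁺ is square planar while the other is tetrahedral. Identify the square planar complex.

For [Mo(NO₂)₃(H₂O)]³⁺: Summing ligand charges against the +3 overall charge gives an oxidation state of +6 for molybdenum. Mo sits in group 6, so the d-electron count is 6 − 6 = 0. A d⁰ ion has no crystal-field stabilisation preference between square planar and tetrahedral, so four ligands adopt the sterically favoured tetrahedral geometry. → tetrahedral.
For [Pd(py)₄]²⁺: Ligand charges: pyridine is neutral. With an overall charge of +2 the palladium centre must be in the +2 oxidation state. Group 10 minus oxidation state 2 gives a d⁸ configuration. A 4d d⁸ ion has a large crystal-field splitting; square planar leaves the high-energy d_{x²−y²} orbital empty and maximises CFSE. → square planar.

[Pd(py)₄]²⁺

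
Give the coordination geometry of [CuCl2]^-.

linear

Summing ligand charges against the −1 overall charge gives an oxidation state of +1 for copper.
Copper is a group-11 element; Cu(I) is therefore d¹⁰.
With 2 monodentate ligands the coordination number is 2.
A d¹⁰ ion with only two ligands adopts a linear arrangement (sp hybridisation; no CFSE preference).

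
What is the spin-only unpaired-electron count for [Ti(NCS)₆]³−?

1

Summing ligand charges against the −3 overall charge gives an oxidation state of +3 for titanium.
Titanium is a group-4 element; Ti(III) is therefore d¹.
In an octahedral field the d¹ configuration is t₂g¹e_g⁰ (only one arrangement possible), giving 1 unpaired electron.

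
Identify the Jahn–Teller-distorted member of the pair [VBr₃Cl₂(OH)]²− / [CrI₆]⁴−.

[CrI₆]⁴−

[VBr₃Cl₂(OH)]²−: Summing ligand charges against the −2 overall charge gives an oxidation state of +4 for vanadium. Group 5 minus oxidation state 4 gives a d¹ configuration. The d¹ configuration leaves the e_g set evenly filled (or empty) — no strong Jahn–Teller driving force.
[CrI₆]⁴−: Each iodide is −1; balancing the −4 overall charge requires Cr(II). Group 6 minus oxidation state 2 gives a d⁴ configuration. Iodide is a weak-field ligand for a first-row metal, so the complex is high-spin. The t₂g³e_g¹ (high-spin) configuration has an unevenly filled e_g set; the Jahn–Teller theorem predicts a tetragonal distortion (typically axial elongation) to lift the degeneracy.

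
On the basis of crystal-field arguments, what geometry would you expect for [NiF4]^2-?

Each fluoride is −1; balancing the −2 overall charge requires Ni(II).
Nickel is a group-10 element; Ni(II) is therefore d⁸.
With 4 monodentate ligands the coordination number is 4.
Fluoride is a weak-field ligand.
With weak-field ligands the CFSE gain from square planar is small, so a 3d d⁸ ion takes the sterically preferred tetrahedral geometry.

tetrahedral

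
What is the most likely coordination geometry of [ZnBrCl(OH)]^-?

Each bromide is −1; each chloride is −1; each hydroxide is −1; balancing the −1 overall charge requires Zn(II).
Group 12 minus oxidation state 2 gives a d¹⁰ configuration.
Coordination number: 3.
Three ligands around a d¹⁰ centre minimise repulsion in a trigonal-planar arrangement.

trigonal planar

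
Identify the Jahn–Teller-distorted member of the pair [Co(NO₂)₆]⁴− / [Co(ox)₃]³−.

[Co(NO₂)₆]⁴−: Each nitro (N-bound nitrite) is −1; balancing the −4 overall charge requires Co(II). Co sits in group 9, so the d-electron count is 9 − 2 = 7. Nitro (N-bound nitrite) is a strong-field ligand (high in the spectrochemical series) for a first-row metal, so the complex is low-spin. The t₂g⁶e_g¹ (low-spin) configuration has an unevenly filled e_g set; the Jahn–Teller theorem predicts a tetragonal distortion (typically axial elongation) to lift the degeneracy.
[Co(ox)₃]³−: Each oxalate is −2; balancing the −3 overall charge requires Co(III). Group 9 minus oxidation state 3 gives a d⁶ configuration. Co(III) has an exceptionally large octahedral splitting and is low-spin with essentially every ligand except fluoride. The d⁶ configuration leaves the e_g set evenly filled (or empty) — no strong Jahn–Teller driving force.

[Co(NO₂)₆]⁴−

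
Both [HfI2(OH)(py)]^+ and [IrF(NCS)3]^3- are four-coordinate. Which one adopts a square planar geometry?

For [HfI2(OH)(py)]^+: Each iodide is −1; each hydroxide is −1; pyridine is neutral; balancing the +1 overall charge requires Hf(IV). Hafnium is a group-4 element; Hf(IV) is therefore d⁰. A d⁰ ion has no crystal-field stabilisation preference between square planar and tetrahedral, so four ligands adopt the sterically favoured tetrahedral geometry. → tetrahedral.
For [IrF(NCS)3]^3-: Ligand charges: each fluoride is −1; each isothiocyanate is −1. With an overall charge of −3 the iridium centre must be in the +1 oxidation state. Iridium is a group-9 element; Ir(I) is therefore d⁸. A 5d d⁸ ion has a large crystal-field splitting; square planar leaves the high-energy d_{x²−y²} orbital empty and maximises CFSE. → square planar.

[IrF(NCS)3]^3-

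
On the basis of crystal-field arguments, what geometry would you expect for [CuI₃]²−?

Ligand charges: each iodide is −1. With an overall charge of −2 the copper centre must be in the +1 oxidation state.
Cu sits in group 11, so the d-electron count is 11 − 1 = 10.
Coordination number: 3.
Three ligands around a d¹⁰ centre minimise repulsion in a trigonal-planar arrangement.

trigonal planar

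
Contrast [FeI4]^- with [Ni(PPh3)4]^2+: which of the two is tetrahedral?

For [FeI4]^-: Each iodide is −1; balancing the −1 overall charge requires Fe(III). Group 8 minus oxidation state 3 gives a d⁵ configuration. A high-spin d⁵ ion has zero CFSE in either geometry, so four ligands adopt the sterically favoured tetrahedral geometry. → tetrahedral.
For [Ni(PPh3)4]^2+: Summing ligand charges against the +2 overall charge gives an oxidation state of +2 for nickel. Nickel is a group-10 element; Ni(II) is therefore d⁸. Triphenylphosphine is a strong-field ligand (high in the spectrochemical series). A 3d d⁸ ion with strong-field ligands gains enough CFSE to favour square planar over tetrahedral. → square planar.

[FeI4]^-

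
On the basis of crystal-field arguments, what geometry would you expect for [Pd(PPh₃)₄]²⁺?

square planar

Triphenylphosphine is neutral; balancing the +2 overall charge requires Pd(II).
Palladium is a group-10 element; Pd(II) is therefore d⁸.
With 4 monodentate ligands the coordination number is 4.
A 4d d⁸ ion has a large crystal-field splitting; square planar leaves the high-energy d_{x²−y²} orbital empty and maximises CFSE.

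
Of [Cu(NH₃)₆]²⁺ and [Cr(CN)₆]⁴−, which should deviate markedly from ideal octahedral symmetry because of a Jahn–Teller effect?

[Cu(NH₃)₆]²⁺: Summing ligand charges against the +2 overall charge gives an oxidation state of +2 for copper. Copper is a group-11 element; Cu(II) is therefore d⁹. The t₂g⁶e_g³ configuration has an unevenly filled e_g set; the Jahn–Teller theorem predicts a tetragonal distortion (typically axial elongation) to lift the degeneracy.
[Cr(CN)₆]⁴−: Ligand charges: each cyanide is −1. With an overall charge of −4 the chromium centre must be in the +2 oxidation state. Chromium is a group-6 element; Cr(II) is therefore d⁴. Cyanide is a strong-field ligand (high in the spectrochemical series) for a first-row metal, so the complex is low-spin. The d⁴ configuration leaves the e_g set evenly filled (or empty) — no strong Jahn–Teller driving force.

[Cu(NH₃)₆]²⁺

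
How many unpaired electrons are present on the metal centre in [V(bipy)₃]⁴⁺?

Summing ligand charges against the +4 overall charge gives an oxidation state of +4 for vanadium.
V sits in group 5, so the d-electron count is 5 − 4 = 1.
Counting donor atoms: 3×2,2′-bipyridine (bidentate) → 6 donors. Coordination number = 6.
In an octahedral field the d¹ configuration is t₂g¹e_g⁰ (only one arrangement possible), giving 1 unpaired electron.

1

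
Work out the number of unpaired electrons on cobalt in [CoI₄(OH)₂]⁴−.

Ligand charges: each iodide is −1; each hydroxide is −1. With an overall charge of −4 the cobalt centre must be in the +2 oxidation state.
Co sits in group 9, so the d-electron count is 9 − 2 = 7.
The spin state decides the count: Hydroxide and iodide are weak-field ligands for a first-row metal, so the complex is high-spin.
An octahedral high-spin d⁷ ion is t₂g⁵e_g², giving 3 unpaired electrons.

3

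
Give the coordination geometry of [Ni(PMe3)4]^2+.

square planar

Ligand charges: trimethylphosphine is neutral. With an overall charge of +2 the nickel centre must be in the +2 oxidation state.
Group 10 minus oxidation state 2 gives a d⁸ configuration.
With 4 monodentate ligands the coordination number is 4.
Trimethylphosphine is a strong-field ligand (high in the spectrochemical series).
A 3d d⁸ ion with strong-field ligands gains enough CFSE to favour square planar over tetrahedral.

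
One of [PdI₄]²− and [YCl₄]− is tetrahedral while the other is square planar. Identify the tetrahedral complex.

For [PdI₄]²−: Ligand charges: each iodide is −1. With an overall charge of −2 the palladium centre must be in the +2 oxidation state. Palladium is a group-10 element; Pd(II) is therefore d⁸. A 4d d⁸ ion has a large crystal-field splitting; square planar leaves the high-energy d_{x²−y²} orbital empty and maximises CFSE. → square planar.
For [YCl₄]−: Summing ligand charges against the −1 overall charge gives an oxidation state of +3 for yttrium. Y sits in group 3, so the d-electron count is 3 − 3 = 0. A d⁰ ion has no crystal-field stabilisation preference between square planar and tetrahedral, so four ligands adopt the sterically favoured tetrahedral geometry. → tetrahedral.

[YCl₄]−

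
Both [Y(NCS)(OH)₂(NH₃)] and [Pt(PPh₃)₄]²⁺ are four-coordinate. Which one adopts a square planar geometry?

For [Y(NCS)(OH)₂(NH₃)]: Ligand charges: each isothiocyanate is −1; each hydroxide is −1; ammonia is neutral. With an overall charge of 0 the yttrium centre must be in the +3 oxidation state. Group 3 minus oxidation state 3 gives a d⁰ configuration. A d⁰ ion has no crystal-field stabilisation preference between square planar and tetrahedral, so four ligands adopt the sterically favoured tetrahedral geometry. → tetrahedral.
For [Pt(PPh₃)₄]²⁺: Ligand charges: triphenylphosphine is neutral. With an overall charge of +2 the platinum centre must be in the +2 oxidation state. Platinum is a group-10 element; Pt(II) is therefore d⁸. A 5d d⁸ ion has a large crystal-field splitting; square planar leaves the high-energy d_{x²−y²} orbital empty and maximises CFSE. → square planar.

[Pt(PPh₃)₄]²⁺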